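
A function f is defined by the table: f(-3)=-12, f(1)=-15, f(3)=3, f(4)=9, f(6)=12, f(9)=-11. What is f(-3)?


Reading from the table at x = -3

-12


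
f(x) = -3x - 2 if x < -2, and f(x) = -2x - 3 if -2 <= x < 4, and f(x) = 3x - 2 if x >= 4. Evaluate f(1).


1 satisfies -2 <= x < 4
f(1) = -5

-5


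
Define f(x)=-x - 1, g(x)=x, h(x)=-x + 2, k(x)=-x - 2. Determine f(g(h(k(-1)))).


k(-1) = -1
h(-1) = 3
g(3) = 3
f(3) = -4

-4


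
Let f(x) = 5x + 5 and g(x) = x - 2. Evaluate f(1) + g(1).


9


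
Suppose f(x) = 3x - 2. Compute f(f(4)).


f(4) = 10
f(10) = 28

28


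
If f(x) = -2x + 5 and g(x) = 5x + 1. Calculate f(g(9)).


g(9) = 46
f(46) = -87

-87


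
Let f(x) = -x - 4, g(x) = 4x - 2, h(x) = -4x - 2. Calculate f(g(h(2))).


38


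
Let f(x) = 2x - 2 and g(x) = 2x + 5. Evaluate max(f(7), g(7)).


19


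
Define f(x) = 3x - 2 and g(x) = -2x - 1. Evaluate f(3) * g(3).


f(3) = 7
g(3) = -7
Product = -49

-49


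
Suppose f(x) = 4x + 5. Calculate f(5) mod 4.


f(5) = 25
25 mod 4 = 1

1


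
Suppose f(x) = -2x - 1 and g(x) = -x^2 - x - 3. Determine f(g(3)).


g(3) = -15
f(-15) = 29

29


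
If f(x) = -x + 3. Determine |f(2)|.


f(2) = 1
|1| = 1

1


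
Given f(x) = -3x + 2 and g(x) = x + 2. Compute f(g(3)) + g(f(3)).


-18


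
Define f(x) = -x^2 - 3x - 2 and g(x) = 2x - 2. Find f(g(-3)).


-42


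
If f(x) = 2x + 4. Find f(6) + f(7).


34


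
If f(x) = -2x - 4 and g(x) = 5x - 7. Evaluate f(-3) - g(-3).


f(-3) = 2
g(-3) = -22
Difference = 24

24


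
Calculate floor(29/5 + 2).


29/5 = 5.8
5.8 + 2 = 7.8
floor(7.8) = 7

7


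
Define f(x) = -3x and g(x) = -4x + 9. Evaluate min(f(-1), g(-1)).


f(-1) = 3
g(-1) = 13
min = 3

3


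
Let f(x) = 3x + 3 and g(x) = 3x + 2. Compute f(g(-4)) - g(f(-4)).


-2


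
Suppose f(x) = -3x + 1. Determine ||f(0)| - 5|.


f(0) = 1
|1| = 1
|1 - 5| = 4

4


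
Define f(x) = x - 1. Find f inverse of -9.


Solve x - 1 = -9
x = (-9 + 1) / 1 = -8

-8


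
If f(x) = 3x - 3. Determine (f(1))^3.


0


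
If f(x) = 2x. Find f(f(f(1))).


f(1) = 2
f(2) = 4
f(4) = 8

8


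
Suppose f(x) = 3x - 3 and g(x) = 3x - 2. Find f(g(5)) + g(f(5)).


f(g(5)) = 36
g(f(5)) = 34
Sum = 70

70


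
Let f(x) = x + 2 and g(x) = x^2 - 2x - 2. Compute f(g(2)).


g(2) = -2
f(-2) = 0

0


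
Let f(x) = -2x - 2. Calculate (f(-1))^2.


f(-1) = 0
(0)^2 = 0

0


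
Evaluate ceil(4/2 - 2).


4/2 = 2
2 - 2 = 0
ceil(0) = 0

0


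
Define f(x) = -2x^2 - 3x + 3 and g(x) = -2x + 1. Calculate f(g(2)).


g(2) = -3
f(-3) = (-2)*(-3)^2 - 3*(-3) + 3 = -6

-6


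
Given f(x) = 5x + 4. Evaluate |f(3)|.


f(3) = 19
|19| = 19

19


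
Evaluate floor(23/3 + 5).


23/3 = 7.6667
7.6667 + 5 = 12.6667
floor(12.6667) = 12

12


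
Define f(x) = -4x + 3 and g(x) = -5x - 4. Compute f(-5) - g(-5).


f(-5) = 23
g(-5) = 21
Difference = 2

2


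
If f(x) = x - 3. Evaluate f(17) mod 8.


6


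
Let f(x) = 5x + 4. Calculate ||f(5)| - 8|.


f(5) = 29
|29| = 29
|29 - 8| = 21

21


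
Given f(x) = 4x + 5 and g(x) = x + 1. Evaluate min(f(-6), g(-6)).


f(-6) = -19
g(-6) = -5
min = -19

-19


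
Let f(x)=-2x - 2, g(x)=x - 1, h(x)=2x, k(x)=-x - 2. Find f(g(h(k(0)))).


k(0) = -2
h(-2) = -4
g(-4) = -5
f(-5) = 8

8


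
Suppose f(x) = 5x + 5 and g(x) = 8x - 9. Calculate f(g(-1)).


g(-1) = -17
f(-17) = -80

-80


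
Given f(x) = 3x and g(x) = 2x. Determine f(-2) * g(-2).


f(-2) = -6
g(-2) = -4
Product = 24

24


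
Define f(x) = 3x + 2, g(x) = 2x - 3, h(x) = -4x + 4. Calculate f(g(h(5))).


-103


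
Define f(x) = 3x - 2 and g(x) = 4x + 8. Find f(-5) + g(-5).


f(-5) = -17
g(-5) = -12
Sum = -29

-29


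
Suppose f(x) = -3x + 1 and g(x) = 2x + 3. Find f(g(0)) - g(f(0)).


f(g(0)) = -8
g(f(0)) = 5
Difference = -13

-13


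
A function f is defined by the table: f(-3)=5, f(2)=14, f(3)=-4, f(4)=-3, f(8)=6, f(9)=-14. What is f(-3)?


Reading from the table at x = -3

5


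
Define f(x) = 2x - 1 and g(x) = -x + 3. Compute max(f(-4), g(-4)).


f(-4) = -9
g(-4) = 7
max = 7

7


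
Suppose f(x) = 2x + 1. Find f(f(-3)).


f(-3) = -5
f(-5) = -9

-9


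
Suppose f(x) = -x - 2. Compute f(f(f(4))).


f(4) = -6
f(-6) = 4
f(4) = -6

-6


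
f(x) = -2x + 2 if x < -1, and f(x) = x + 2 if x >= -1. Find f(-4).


-4 satisfies x < -1
f(-4) = 10

10


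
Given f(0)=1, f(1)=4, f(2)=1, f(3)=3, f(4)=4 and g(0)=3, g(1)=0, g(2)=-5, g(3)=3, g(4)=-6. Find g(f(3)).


f(3) = 3
g(3) = 3

3


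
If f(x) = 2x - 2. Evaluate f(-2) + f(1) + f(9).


f(-2) = -6
f(1) = 0
f(9) = 16
Sum = 10

10


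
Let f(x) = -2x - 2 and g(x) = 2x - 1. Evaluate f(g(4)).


g(4) = 7
f(7) = -16

-16


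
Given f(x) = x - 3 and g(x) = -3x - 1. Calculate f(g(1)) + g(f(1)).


f(g(1)) = -7
g(f(1)) = 5
Sum = -2

-2


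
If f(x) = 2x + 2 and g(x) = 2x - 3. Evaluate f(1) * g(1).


f(1) = 4
g(1) = -1
Product = -4

-4


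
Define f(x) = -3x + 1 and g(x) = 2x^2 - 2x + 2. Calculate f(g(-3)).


g(-3) = 26
f(26) = -77

-77


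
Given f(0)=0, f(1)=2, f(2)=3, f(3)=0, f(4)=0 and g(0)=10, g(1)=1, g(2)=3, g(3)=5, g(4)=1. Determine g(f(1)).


f(1) = 2
g(2) = 3

3


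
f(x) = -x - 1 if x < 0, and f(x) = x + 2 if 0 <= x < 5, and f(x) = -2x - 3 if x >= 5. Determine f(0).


0 satisfies 0 <= x < 5
f(0) = 2

2


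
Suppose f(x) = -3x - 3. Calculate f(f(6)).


f(6) = -21
f(-21) = 60

60


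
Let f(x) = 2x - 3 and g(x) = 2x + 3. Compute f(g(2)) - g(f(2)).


f(g(2)) = 11
g(f(2)) = 5
Difference = 6

6


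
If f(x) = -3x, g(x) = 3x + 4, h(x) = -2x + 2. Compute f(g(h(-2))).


h(-2) = 6
g(6) = 22
f(22) = -66

-66


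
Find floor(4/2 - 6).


4/2 = 2
2 - 6 = -4
floor(-4) = -4

-4


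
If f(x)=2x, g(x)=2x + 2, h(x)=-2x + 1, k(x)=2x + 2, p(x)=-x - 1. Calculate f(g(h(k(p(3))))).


p(3) = -4
k(-4) = -6
h(-6) = 13
g(13) = 28
f(28) = 56

56


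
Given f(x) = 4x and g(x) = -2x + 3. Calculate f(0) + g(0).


f(0) = 0
g(0) = 3
Sum = 3

3


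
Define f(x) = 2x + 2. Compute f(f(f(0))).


f(0) = 2
f(2) = 6
f(6) = 14

14


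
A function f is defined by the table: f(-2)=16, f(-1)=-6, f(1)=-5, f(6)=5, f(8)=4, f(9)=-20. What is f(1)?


-5


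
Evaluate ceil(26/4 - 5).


26/4 = 6.5
6.5 - 5 = 1.5
ceil(1.5) = 2

2


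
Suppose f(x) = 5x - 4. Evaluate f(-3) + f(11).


f(-3) = -19
f(11) = 51
Sum = 32

32


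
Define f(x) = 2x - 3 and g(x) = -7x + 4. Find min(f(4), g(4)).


f(4) = 5
g(4) = -24
min = -24

-24


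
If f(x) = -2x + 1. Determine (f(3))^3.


-125


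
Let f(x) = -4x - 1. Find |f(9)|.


f(9) = -37
|-37| = 37

37


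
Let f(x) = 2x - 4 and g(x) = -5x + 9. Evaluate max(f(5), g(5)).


f(5) = 6
g(5) = -16
max = 6

6


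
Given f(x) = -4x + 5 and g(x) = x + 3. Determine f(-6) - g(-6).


f(-6) = 29
g(-6) = -3
Difference = 32

32


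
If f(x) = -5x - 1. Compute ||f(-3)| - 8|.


f(-3) = 14
|14| = 14
|14 - 8| = 6

6


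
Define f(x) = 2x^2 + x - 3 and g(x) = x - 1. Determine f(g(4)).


18


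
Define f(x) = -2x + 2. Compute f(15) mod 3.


f(15) = -28
-28 mod 3 = 2

2


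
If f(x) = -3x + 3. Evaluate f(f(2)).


12


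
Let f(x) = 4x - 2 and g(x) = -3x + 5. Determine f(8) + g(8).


f(8) = 30
g(8) = -19
Sum = 11

11


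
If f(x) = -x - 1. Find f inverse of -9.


Solve -x - 1 = -9
x = (-9 + 1) / (-1) = 8

8


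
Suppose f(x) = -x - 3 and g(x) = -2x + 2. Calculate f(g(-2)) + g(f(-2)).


f(g(-2)) = -9
g(f(-2)) = 4
Sum = -5

-5


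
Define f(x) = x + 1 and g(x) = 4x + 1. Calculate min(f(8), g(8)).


9


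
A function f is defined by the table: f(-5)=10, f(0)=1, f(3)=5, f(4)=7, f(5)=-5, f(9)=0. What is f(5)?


-5


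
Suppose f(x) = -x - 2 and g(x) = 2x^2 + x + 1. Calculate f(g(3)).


g(3) = 22
f(22) = -24

-24


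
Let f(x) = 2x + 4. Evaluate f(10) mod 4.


f(10) = 24
24 mod 4 = 0

0


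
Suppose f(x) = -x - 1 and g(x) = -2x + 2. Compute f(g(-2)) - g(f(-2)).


f(g(-2)) = -7
g(f(-2)) = 0
Difference = -7

-7


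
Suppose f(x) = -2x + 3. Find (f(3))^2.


f(3) = -3
(-3)^2 = 9

9


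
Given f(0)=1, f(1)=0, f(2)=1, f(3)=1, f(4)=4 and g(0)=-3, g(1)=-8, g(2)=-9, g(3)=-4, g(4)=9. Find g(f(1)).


f(1) = 0
g(0) = -3

-3


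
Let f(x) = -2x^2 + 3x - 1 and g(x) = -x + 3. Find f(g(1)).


g(1) = 2
f(2) = (-2)*(2)^2 + 3*(2) - 1 = -3

-3


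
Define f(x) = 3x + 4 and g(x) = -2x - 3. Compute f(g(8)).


g(8) = -19
f(-19) = -53

-53


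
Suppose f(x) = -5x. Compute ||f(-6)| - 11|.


f(-6) = 30
|30| = 30
|30 - 11| = 19

19


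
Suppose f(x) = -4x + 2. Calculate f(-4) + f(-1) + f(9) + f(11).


f(-4) = 18
f(-1) = 6
f(9) = -34
f(11) = -42
Sum = -52

-52


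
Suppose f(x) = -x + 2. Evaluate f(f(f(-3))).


f(-3) = 5
f(5) = -3
f(-3) = 5

5


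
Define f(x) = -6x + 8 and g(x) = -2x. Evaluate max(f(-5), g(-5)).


f(-5) = 38
g(-5) = 10
max = 38

38


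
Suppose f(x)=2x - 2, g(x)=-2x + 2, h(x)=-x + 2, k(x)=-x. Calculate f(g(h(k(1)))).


k(1) = -1
h(-1) = 3
g(3) = -4
f(-4) = -10

-10


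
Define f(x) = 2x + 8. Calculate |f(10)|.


28


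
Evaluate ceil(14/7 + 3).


14/7 = 2
2 + 3 = 5
ceil(5) = 5

5


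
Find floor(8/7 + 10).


8/7 = 1.1429
1.1429 + 10 = 11.1429
floor(11.1429) = 11

11


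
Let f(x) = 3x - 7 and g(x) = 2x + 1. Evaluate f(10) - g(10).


f(10) = 23
g(10) = 21
Difference = 2

2


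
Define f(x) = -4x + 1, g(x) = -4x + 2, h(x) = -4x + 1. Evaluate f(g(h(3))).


-183


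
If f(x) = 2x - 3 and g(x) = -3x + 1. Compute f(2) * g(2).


-5


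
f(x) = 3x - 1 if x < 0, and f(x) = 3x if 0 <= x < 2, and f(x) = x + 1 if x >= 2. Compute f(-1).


-4


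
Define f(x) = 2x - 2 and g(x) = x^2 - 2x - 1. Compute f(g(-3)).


26


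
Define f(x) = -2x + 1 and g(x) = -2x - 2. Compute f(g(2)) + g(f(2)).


f(g(2)) = 13
g(f(2)) = 4
Sum = 17

17


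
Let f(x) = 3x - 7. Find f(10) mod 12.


11


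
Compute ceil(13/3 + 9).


13/3 = 4.3333
4.3333 + 9 = 13.3333
ceil(13.3333) = 14

14


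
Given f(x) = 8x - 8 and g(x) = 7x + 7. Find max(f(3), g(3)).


f(3) = 16
g(3) = 28
max = 28

28


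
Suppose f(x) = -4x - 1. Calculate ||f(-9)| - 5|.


f(-9) = 35
|35| = 35
|35 - 5| = 30

30


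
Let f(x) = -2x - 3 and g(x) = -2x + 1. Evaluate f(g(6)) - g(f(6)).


f(g(6)) = 19
g(f(6)) = 31
Difference = -12

-12


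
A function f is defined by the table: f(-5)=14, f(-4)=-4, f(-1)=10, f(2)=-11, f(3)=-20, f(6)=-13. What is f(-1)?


Reading from the table at x = -1

10


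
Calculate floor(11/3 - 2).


1


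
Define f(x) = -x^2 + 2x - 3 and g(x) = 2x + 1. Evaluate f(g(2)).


g(2) = 5
f(5) = (-1)*(5)^2 + 2*(5) - 3 = -18

-18


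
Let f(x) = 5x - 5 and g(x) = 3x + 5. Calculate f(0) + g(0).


f(0) = -5
g(0) = 5
Sum = 0

0


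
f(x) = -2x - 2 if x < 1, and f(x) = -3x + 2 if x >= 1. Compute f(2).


2 satisfies x >= 1
f(2) = -4

-4


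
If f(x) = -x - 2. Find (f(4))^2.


36


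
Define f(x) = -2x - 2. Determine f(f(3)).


f(3) = -8
f(-8) = 14

14


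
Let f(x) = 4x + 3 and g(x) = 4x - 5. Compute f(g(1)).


g(1) = -1
f(-1) = -1

-1


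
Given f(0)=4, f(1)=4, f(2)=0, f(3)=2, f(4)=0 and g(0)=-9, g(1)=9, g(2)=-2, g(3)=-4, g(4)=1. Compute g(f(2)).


f(2) = 0
g(0) = -9

-9


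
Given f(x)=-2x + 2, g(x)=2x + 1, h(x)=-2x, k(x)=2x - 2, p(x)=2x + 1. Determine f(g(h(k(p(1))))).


p(1) = 3
k(3) = 4
h(4) = -8
g(-8) = -15
f(-15) = 32

32


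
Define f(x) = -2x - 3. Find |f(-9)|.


f(-9) = 15
|15| = 15

15


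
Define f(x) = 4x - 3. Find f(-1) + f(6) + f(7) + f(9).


f(-1) = -7
f(6) = 21
f(7) = 25
f(9) = 33
Sum = 72

72


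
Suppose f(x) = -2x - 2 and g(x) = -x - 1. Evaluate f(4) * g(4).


f(4) = -10
g(4) = -5
Product = 50

50


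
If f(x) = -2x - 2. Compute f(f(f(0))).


f(0) = -2
f(-2) = 2
f(2) = -6

-6


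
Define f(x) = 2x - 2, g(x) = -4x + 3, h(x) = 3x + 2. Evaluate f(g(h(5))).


h(5) = 17
g(17) = -65
f(-65) = -132

-132


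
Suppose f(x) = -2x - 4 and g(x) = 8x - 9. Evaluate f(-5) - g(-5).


55


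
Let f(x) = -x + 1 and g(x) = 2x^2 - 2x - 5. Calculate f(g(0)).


6


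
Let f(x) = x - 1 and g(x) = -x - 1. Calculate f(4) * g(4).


f(4) = 3
g(4) = -5
Product = -15

-15


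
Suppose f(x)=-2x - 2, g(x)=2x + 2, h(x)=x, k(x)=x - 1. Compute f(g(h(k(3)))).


k(3) = 2
h(2) = 2
g(2) = 6
f(6) = -14

-14


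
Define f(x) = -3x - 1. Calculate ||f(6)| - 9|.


f(6) = -19
|-19| = 19
|19 - 9| = 10

10


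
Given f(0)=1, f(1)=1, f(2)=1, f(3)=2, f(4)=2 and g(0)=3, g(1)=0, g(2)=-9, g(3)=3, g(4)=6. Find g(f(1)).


f(1) = 1
g(1) = 0

0


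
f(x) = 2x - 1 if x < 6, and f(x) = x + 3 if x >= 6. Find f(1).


1 satisfies x < 6
f(1) = 1

1


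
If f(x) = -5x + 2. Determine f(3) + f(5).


f(3) = -13
f(5) = -23
Sum = -36

-36


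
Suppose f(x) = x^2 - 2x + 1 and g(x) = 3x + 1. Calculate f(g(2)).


g(2) = 7
f(7) = 1*(7)^2 - 2*(7) + 1 = 36

36


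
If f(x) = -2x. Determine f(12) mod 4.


0


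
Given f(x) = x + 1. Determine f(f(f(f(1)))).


f(1) = 2
f(2) = 3
f(3) = 4
f(4) = 5

5


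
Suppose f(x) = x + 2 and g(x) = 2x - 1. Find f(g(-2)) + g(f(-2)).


-4


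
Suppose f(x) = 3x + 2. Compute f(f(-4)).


f(-4) = -10
f(-10) = -28

-28


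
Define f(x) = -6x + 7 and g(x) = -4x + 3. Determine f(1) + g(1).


0


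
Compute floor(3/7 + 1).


3/7 = 0.4286
0.4286 + 1 = 1.4286
floor(1.4286) = 1

1


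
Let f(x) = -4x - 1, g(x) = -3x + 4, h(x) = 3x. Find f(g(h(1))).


19


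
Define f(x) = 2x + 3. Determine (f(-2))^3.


-1


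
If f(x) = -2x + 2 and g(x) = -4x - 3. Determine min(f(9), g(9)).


f(9) = -16
g(9) = -39
min = -39

-39


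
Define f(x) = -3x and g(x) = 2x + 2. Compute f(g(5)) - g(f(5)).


f(g(5)) = -36
g(f(5)) = -28
Difference = -8

-8


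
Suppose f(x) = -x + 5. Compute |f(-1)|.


f(-1) = 6
|6| = 6

6


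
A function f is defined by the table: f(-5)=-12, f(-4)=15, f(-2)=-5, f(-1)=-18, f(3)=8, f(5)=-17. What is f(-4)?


15


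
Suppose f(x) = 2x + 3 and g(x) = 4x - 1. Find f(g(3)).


g(3) = 11
f(11) = 25

25


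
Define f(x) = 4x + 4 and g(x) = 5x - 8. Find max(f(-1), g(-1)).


0


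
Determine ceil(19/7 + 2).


19/7 = 2.7143
2.7143 + 2 = 4.7143
ceil(4.7143) = 5

5


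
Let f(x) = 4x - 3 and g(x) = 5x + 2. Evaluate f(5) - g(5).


f(5) = 17
g(5) = 27
Difference = -10

-10


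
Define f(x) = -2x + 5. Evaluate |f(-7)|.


f(-7) = 19
|19| = 19

19


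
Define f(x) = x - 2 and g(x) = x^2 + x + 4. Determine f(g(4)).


22


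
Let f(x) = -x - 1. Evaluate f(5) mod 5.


f(5) = -6
-6 mod 5 = 4

4


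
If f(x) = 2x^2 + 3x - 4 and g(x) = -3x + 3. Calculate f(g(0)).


g(0) = 3
f(3) = 2*(3)^2 + 3*(3) - 4 = 23

23


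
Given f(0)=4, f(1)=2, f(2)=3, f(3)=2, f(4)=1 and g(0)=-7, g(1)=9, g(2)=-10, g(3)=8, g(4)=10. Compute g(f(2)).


8


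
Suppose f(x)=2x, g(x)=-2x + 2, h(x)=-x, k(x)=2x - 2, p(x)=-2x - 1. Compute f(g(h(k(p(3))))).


p(3) = -7
k(-7) = -16
h(-16) = 16
g(16) = -30
f(-30) = -60

-60


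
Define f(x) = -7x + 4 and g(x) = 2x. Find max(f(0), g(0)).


f(0) = 4
g(0) = 0
max = 4

4


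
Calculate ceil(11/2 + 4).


11/2 = 5.5
5.5 + 4 = 9.5
ceil(9.5) = 10

10


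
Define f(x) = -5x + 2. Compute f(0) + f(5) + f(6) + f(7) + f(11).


f(0) = 2
f(5) = -23
f(6) = -28
f(7) = -33
f(11) = -53
Sum = -135

-135


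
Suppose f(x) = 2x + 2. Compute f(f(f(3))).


f(3) = 8
f(8) = 18
f(18) = 38

38


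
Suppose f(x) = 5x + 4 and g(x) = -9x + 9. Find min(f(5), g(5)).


f(5) = 29
g(5) = -36
min = -36

-36


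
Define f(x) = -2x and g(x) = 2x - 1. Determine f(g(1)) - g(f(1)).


f(g(1)) = -2
g(f(1)) = -5
Difference = 3

3


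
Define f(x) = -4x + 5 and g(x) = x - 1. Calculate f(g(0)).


g(0) = -1
f(-1) = 9

9


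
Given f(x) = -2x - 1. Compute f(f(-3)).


f(-3) = 5
f(5) = -11

-11


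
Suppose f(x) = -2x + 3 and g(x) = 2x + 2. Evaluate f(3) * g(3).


f(3) = -3
g(3) = 8
Product = -24

-24


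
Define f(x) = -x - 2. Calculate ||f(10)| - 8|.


f(10) = -12
|-12| = 12
|12 - 8| = 4

4


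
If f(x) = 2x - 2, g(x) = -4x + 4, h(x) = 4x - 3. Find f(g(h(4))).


h(4) = 13
g(13) = -48
f(-48) = -98

-98


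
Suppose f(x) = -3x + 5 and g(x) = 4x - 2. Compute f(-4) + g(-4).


f(-4) = 17
g(-4) = -18
Sum = -1

-1


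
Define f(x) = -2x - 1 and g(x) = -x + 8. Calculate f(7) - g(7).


f(7) = -15
g(7) = 1
Difference = -16

-16


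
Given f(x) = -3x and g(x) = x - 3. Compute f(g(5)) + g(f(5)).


f(g(5)) = -6
g(f(5)) = -18
Sum = -24

-24


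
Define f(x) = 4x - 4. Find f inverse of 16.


5


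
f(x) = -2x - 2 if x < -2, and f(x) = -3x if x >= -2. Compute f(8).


8 satisfies x >= -2
f(8) = -24

-24


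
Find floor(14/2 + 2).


9


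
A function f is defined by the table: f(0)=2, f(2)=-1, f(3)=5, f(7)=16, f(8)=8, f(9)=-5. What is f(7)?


Reading from the table at x = 7

16


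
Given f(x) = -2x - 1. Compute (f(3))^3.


-343


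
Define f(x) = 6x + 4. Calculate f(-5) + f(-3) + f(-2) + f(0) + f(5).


-10


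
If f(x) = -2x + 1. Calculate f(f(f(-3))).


f(-3) = 7
f(7) = -13
f(-13) = 27

27


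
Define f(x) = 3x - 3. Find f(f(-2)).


f(-2) = -9
f(-9) = -30

-30


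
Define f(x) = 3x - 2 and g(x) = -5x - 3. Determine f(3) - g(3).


f(3) = 7
g(3) = -18
Difference = 25

25


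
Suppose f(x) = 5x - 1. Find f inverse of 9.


Solve 5x - 1 = 9
x = (9 + 1) / 5 = 2

2


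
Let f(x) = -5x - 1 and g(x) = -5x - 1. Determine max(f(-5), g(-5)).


f(-5) = 24
g(-5) = 24
max = 24

24


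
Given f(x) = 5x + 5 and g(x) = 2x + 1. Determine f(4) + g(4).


f(4) = 25
g(4) = 9
Sum = 34

34


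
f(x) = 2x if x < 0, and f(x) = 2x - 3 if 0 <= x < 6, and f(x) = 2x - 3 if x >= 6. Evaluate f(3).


3


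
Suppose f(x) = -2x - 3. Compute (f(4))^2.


121


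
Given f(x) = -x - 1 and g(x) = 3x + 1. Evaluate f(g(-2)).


g(-2) = -5
f(-5) = 4

4


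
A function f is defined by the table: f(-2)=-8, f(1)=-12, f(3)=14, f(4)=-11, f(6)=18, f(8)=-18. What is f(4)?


Reading from the table at x = 4

-11


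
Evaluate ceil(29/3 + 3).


13


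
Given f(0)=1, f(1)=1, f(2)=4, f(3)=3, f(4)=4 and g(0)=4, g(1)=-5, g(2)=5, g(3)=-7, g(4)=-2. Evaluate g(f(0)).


-5


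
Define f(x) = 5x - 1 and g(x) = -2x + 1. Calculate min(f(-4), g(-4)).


f(-4) = -21
g(-4) = 9
min = -21

-21


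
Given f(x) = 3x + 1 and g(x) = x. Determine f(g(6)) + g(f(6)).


f(g(6)) = 19
g(f(6)) = 19
Sum = 38

38


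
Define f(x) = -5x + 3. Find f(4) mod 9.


f(4) = -17
-17 mod 9 = 1

1


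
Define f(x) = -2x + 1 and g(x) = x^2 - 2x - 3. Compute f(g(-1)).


g(-1) = 0
f(0) = 1

1


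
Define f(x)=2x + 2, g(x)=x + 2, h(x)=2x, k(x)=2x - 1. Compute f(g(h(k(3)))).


k(3) = 5
h(5) = 10
g(10) = 12
f(12) = 26

26


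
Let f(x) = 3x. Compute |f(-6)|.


18


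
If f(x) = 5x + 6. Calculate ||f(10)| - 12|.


f(10) = 56
|56| = 56
|56 - 12| = 44

44


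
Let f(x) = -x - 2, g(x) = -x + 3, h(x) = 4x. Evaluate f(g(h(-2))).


h(-2) = -8
g(-8) = 11
f(11) = -13

-13


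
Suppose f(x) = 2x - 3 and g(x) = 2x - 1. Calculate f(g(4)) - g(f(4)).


f(g(4)) = 11
g(f(4)) = 9
Difference = 2

2


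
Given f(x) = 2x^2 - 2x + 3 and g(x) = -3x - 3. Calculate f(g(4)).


g(4) = -15
f(-15) = 2*(-15)^2 - 2*(-15) + 3 = 483

483


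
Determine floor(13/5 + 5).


13/5 = 2.6
2.6 + 5 = 7.6
floor(7.6) = 7

7


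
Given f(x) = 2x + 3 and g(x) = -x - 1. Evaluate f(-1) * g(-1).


f(-1) = 1
g(-1) = 0
Product = 0

0


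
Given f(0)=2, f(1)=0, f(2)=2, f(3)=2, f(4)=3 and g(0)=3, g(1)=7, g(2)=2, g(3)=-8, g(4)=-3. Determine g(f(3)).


2


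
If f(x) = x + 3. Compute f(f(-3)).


f(-3) = 0
f(0) = 3

3


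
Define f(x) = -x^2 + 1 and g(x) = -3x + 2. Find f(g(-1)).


g(-1) = 5
f(5) = (-1)*(5)^2 + 1 = -24

-24


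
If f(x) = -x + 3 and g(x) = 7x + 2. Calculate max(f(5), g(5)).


f(5) = -2
g(5) = 37
max = 37

37


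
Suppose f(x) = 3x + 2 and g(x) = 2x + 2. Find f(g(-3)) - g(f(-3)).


f(g(-3)) = -10
g(f(-3)) = -12
Difference = 2

2


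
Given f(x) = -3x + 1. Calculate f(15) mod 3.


f(15) = -44
-44 mod 3 = 1

1


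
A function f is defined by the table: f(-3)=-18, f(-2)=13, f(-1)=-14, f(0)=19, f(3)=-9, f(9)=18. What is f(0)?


Reading from the table at x = 0

19


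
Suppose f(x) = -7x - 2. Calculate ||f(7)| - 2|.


f(7) = -51
|-51| = 51
|51 - 2| = 49

49


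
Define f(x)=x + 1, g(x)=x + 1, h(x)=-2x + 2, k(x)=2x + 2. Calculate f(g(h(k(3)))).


k(3) = 8
h(8) = -14
g(-14) = -13
f(-13) = -12

-12


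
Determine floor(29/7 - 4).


29/7 = 4.1429
4.1429 - 4 = 0.1429
floor(0.1429) = 0

0


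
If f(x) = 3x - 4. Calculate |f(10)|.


f(10) = 26
|26| = 26

26


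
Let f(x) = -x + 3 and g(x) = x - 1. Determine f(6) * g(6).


f(6) = -3
g(6) = 5
Product = -15

-15


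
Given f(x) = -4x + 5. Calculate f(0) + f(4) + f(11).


f(0) = 5
f(4) = -11
f(11) = -39
Sum = -45

-45


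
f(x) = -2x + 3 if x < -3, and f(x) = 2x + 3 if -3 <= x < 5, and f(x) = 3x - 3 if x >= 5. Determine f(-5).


13


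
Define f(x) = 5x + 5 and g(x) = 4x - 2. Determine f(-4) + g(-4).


f(-4) = -15
g(-4) = -18
Sum = -33

-33


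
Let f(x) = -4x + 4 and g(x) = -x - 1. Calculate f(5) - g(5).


f(5) = -16
g(5) = -6
Difference = -10

-10


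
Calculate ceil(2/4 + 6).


2/4 = 0.5
0.5 + 6 = 6.5
ceil(6.5) = 7

7


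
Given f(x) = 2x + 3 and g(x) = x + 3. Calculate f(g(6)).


g(6) = 9
f(9) = 21

21


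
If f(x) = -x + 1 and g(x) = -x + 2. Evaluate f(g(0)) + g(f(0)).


f(g(0)) = -1
g(f(0)) = 1
Sum = 0

0


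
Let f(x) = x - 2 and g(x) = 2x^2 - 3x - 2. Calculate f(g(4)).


g(4) = 18
f(18) = 16

16


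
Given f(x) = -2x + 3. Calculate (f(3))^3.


f(3) = -3
(-3)^3 = -27

-27


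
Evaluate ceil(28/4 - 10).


-3


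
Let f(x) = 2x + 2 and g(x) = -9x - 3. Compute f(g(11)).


g(11) = -102
f(-102) = -202

-202


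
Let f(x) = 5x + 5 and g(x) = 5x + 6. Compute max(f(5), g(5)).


f(5) = 30
g(5) = 31
max = 31

31


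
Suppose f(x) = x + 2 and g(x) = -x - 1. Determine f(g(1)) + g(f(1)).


f(g(1)) = 0
g(f(1)) = -4
Sum = -4

-4


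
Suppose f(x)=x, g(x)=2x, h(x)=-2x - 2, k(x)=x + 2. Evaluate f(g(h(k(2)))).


k(2) = 4
h(4) = -10
g(-10) = -20
f(-20) = -20

-20


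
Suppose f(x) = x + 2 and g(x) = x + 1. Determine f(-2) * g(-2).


f(-2) = 0
g(-2) = -1
Product = 0

0


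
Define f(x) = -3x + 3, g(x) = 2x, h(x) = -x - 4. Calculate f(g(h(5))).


h(5) = -9
g(-9) = -18
f(-18) = 57

57


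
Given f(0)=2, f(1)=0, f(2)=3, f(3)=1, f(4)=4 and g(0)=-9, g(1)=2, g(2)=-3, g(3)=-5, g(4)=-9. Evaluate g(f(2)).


f(2) = 3
g(3) = -5

-5


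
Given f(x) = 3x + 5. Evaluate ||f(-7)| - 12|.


f(-7) = -16
|-16| = 16
|16 - 12| = 4

4


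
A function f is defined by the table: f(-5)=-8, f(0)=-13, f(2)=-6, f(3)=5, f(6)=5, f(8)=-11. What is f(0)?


Reading from the table at x = 0

-13


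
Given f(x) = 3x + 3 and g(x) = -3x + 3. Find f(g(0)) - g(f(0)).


f(g(0)) = 12
g(f(0)) = -6
Difference = 18

18


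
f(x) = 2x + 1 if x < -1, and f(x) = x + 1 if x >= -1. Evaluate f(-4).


-4 satisfies x < -1
f(-4) = -7

-7


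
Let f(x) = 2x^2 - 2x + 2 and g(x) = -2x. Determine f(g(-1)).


g(-1) = 2
f(2) = 2*(2)^2 - 2*(2) + 2 = 6

6


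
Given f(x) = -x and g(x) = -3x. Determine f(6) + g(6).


f(6) = -6
g(6) = -18
Sum = -24

-24


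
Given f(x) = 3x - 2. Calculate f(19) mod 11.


f(19) = 55
55 mod 11 = 0

0


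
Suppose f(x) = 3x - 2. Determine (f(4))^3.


f(4) = 10
(10)^3 = 1000

1000


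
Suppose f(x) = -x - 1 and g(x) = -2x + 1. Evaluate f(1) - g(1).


f(1) = -2
g(1) = -1
Difference = -1

-1


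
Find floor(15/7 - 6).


15/7 = 2.1429
2.1429 - 6 = -3.8571
floor(-3.8571) = -4

-4


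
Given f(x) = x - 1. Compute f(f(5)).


f(5) = 4
f(4) = 3

3


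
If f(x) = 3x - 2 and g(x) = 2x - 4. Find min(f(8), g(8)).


f(8) = 22
g(8) = 12
min = 12

12


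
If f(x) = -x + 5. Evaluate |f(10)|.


f(10) = -5
|-5| = 5

5


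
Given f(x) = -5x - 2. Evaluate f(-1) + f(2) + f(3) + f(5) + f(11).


f(-1) = 3
f(2) = -12
f(3) = -17
f(5) = -27
f(11) = -57
Sum = -110

-110


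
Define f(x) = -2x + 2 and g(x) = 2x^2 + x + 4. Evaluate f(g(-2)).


g(-2) = 10
f(10) = -18

-18


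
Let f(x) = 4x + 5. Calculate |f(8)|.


f(8) = 37
|37| = 37

37


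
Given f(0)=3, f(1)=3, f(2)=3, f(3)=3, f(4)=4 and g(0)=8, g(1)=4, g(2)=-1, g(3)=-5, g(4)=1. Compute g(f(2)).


f(2) = 3
g(3) = -5

-5


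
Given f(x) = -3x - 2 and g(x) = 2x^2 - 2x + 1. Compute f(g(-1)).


g(-1) = 5
f(5) = -17

-17


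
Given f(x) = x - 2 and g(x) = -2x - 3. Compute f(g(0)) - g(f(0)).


f(g(0)) = -5
g(f(0)) = 1
Difference = -6

-6


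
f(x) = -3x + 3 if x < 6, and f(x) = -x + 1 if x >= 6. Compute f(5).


5 satisfies x < 6
f(5) = -12

-12


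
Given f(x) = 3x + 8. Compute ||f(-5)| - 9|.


f(-5) = -7
|-7| = 7
|7 - 9| = 2

2


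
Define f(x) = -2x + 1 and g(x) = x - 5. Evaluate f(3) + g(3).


f(3) = -5
g(3) = -2
Sum = -7

-7


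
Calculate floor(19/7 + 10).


19/7 = 2.7143
2.7143 + 10 = 12.7143
floor(12.7143) = 12

12


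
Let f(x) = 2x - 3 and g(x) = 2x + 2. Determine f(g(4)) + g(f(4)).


f(g(4)) = 17
g(f(4)) = 12
Sum = 29

29


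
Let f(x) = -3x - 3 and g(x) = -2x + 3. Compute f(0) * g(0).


f(0) = -3
g(0) = 3
Product = -9

-9


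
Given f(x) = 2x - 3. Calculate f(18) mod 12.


9


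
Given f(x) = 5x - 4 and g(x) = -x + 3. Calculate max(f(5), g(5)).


f(5) = 21
g(5) = -2
max = 21

21


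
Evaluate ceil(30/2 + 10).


25


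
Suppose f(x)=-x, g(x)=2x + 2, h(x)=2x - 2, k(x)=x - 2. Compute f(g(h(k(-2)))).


18


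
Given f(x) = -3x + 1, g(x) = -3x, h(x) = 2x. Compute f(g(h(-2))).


h(-2) = -4
g(-4) = 12
f(12) = -35

-35


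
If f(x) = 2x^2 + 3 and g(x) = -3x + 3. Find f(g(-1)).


g(-1) = 6
f(6) = 2*(6)^2 + 3 = 75

75


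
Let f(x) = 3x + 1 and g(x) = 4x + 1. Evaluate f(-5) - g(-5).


f(-5) = -14
g(-5) = -19
Difference = 5

5


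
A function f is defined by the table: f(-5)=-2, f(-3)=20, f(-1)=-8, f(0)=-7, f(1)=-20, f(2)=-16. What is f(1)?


Reading from the table at x = 1

-20


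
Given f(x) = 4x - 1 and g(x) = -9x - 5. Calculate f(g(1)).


g(1) = -14
f(-14) = -57

-57


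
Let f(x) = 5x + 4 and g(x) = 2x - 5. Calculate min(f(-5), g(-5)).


f(-5) = -21
g(-5) = -15
min = -21

-21


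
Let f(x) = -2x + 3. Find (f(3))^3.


f(3) = -3
(-3)^3 = -27

-27


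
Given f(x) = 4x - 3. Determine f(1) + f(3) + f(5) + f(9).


f(1) = 1
f(3) = 9
f(5) = 17
f(9) = 33
Sum = 60

60


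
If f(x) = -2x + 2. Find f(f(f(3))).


-18


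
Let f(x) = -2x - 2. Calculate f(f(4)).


18


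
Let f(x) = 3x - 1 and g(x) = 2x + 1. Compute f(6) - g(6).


f(6) = 17
g(6) = 13
Difference = 4

4


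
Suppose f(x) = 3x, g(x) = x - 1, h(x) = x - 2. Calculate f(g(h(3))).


h(3) = 1
g(1) = 0
f(0) = 0

0


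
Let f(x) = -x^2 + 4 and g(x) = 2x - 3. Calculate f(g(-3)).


g(-3) = -9
f(-9) = (-1)*(-9)^2 + 4 = -77

-77


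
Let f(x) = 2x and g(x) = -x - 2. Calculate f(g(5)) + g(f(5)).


f(g(5)) = -14
g(f(5)) = -12
Sum = -26

-26


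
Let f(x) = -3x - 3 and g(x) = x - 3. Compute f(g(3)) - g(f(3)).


f(g(3)) = -3
g(f(3)) = -15
Difference = 12

12


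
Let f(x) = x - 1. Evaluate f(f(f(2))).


f(2) = 1
f(1) = 0
f(0) = -1

-1


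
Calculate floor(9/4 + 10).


9/4 = 2.25
2.25 + 10 = 12.25
floor(12.25) = 12

12


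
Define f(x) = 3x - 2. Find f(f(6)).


f(6) = 16
f(16) = 46

46


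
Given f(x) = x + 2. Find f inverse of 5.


Solve x + 2 = 5
x = (5 - 2) / 1 = 3

3


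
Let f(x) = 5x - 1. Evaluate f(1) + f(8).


43


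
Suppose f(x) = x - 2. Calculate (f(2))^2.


f(2) = 0
(0)^2 = 0

0


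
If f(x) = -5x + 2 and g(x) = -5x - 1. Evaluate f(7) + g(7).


f(7) = -33
g(7) = -36
Sum = -69

-69


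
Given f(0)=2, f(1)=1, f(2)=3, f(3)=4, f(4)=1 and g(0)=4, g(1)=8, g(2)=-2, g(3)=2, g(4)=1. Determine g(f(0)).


f(0) = 2
g(2) = -2

-2


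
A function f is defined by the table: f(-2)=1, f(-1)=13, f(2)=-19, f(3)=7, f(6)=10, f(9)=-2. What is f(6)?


Reading from the table at x = 6

10


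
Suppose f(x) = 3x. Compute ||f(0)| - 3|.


f(0) = 0
|0| = 0
|0 - 3| = 3

3


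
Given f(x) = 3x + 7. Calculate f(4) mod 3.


1


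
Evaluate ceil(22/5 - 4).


22/5 = 4.4
4.4 - 4 = 0.4
ceil(0.4) = 1

1


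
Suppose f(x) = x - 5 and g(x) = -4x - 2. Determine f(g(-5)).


g(-5) = 18
f(18) = 13

13


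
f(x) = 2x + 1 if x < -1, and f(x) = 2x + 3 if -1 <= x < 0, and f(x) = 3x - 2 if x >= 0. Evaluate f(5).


13


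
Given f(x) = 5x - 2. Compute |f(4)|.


f(4) = 18
|18| = 18

18


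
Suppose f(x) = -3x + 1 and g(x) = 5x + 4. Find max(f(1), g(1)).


9


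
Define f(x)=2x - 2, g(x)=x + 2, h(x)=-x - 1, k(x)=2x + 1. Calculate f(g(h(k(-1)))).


k(-1) = -1
h(-1) = 0
g(0) = 2
f(2) = 2

2


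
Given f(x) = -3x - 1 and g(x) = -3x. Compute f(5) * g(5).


f(5) = -16
g(5) = -15
Product = 240

240


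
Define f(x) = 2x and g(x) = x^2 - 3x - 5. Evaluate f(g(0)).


g(0) = -5
f(-5) = -10

-10


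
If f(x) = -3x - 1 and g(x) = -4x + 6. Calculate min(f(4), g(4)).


f(4) = -13
g(4) = -10
min = -13

-13


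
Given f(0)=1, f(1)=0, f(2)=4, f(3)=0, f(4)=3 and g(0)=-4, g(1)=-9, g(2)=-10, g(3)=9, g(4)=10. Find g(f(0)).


-9


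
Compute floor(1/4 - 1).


1/4 = 0.25
0.25 - 1 = -0.75
floor(-0.75) = -1

-1


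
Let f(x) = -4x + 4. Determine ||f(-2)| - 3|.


f(-2) = 12
|12| = 12
|12 - 3| = 9

9


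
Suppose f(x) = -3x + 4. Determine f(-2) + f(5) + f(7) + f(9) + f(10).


f(-2) = 10
f(5) = -11
f(7) = -17
f(9) = -23
f(10) = -26
Sum = -67

-67


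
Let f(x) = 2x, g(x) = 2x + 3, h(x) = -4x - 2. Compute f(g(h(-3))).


h(-3) = 10
g(10) = 23
f(23) = 46

46


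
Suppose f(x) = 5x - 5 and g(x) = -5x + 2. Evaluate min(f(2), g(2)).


f(2) = 5
g(2) = -8
min = -8

-8


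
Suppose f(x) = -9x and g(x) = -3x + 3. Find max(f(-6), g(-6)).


f(-6) = 54
g(-6) = 21
max = 54

54


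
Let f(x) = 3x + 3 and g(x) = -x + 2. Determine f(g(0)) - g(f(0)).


10


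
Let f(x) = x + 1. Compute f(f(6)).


f(6) = 7
f(7) = 8

8


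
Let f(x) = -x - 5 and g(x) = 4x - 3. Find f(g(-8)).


g(-8) = -35
f(-35) = 30

30


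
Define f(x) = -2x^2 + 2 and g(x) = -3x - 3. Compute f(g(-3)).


g(-3) = 6
f(6) = (-2)*(6)^2 + 2 = -70

-70


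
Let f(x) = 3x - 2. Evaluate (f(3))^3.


f(3) = 7
(7)^3 = 343

343


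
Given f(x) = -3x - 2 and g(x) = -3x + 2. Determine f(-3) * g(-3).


f(-3) = 7
g(-3) = 11
Product = 77

77


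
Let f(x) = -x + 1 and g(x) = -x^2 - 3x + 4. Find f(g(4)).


25


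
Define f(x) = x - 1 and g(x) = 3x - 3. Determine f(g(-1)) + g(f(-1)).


f(g(-1)) = -7
g(f(-1)) = -9
Sum = -16

-16


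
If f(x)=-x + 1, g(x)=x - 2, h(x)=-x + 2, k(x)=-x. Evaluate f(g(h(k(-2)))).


k(-2) = 2
h(2) = 0
g(0) = -2
f(-2) = 3

3


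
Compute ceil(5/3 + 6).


8


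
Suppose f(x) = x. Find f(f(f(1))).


f(1) = 1
f(1) = 1
f(1) = 1

1


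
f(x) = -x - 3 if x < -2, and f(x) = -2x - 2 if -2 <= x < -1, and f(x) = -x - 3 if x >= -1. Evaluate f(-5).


-5 satisfies x < -2
f(-5) = 2

2


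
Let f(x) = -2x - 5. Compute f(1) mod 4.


f(1) = -7
-7 mod 4 = 1

1


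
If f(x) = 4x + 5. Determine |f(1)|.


9


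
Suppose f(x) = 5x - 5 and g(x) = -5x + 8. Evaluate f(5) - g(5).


f(5) = 20
g(5) = -17
Difference = 37

37


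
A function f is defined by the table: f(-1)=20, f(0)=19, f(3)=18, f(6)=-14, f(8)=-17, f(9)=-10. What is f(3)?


Reading from the table at x = 3

18


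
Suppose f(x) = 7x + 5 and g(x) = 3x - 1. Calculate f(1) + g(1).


f(1) = 12
g(1) = 2
Sum = 14

14


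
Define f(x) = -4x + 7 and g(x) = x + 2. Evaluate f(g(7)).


g(7) = 9
f(9) = -29

-29


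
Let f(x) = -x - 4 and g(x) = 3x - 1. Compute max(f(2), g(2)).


f(2) = -6
g(2) = 5
max = 5

5


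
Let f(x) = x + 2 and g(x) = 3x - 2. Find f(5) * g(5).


f(5) = 7
g(5) = 13
Product = 91

91


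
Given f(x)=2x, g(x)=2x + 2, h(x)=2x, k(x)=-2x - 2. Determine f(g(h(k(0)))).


k(0) = -2
h(-2) = -4
g(-4) = -6
f(-6) = -12

-12


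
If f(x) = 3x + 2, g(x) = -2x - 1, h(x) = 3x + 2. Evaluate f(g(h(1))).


h(1) = 5
g(5) = -11
f(-11) = -31

-31


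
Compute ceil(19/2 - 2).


19/2 = 9.5
9.5 - 2 = 7.5
ceil(7.5) = 8

8


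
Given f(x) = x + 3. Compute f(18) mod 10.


f(18) = 21
21 mod 10 = 1

1


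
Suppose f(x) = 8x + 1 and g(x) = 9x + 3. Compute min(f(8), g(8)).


f(8) = 65
g(8) = 75
min = 65

65


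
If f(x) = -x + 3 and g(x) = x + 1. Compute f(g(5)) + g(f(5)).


-4


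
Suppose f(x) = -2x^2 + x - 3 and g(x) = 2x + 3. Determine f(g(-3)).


g(-3) = -3
f(-3) = (-2)*(-3)^2 + 1*(-3) - 3 = -24

-24


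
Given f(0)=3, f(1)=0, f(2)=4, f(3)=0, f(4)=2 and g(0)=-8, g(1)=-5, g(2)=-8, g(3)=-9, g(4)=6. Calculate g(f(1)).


f(1) = 0
g(0) = -8

-8


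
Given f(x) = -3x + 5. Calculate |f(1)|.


f(1) = 2
|2| = 2

2


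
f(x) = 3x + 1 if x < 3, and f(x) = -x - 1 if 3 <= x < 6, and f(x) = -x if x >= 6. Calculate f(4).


4 satisfies 3 <= x < 6
f(4) = -5

-5


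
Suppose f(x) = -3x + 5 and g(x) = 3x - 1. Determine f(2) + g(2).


f(2) = -1
g(2) = 5
Sum = 4

4


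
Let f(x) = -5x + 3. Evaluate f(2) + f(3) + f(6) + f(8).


f(2) = -7
f(3) = -12
f(6) = -27
f(8) = -37
Sum = -83

-83


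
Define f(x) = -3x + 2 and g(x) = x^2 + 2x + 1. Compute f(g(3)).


-46


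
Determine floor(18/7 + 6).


18/7 = 2.5714
2.5714 + 6 = 8.5714
floor(8.5714) = 8

8


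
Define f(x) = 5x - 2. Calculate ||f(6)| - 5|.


f(6) = 28
|28| = 28
|28 - 5| = 23

23


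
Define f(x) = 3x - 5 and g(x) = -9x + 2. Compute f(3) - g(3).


f(3) = 4
g(3) = -25
Difference = 29

29


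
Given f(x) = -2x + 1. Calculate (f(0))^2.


f(0) = 1
(1)^2 = 1

1


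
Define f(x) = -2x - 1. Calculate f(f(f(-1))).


f(-1) = 1
f(1) = -3
f(-3) = 5

5


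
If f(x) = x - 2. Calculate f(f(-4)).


f(-4) = -6
f(-6) = -8

-8


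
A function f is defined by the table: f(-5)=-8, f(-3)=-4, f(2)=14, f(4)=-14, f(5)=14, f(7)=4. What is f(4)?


Reading from the table at x = 4

-14


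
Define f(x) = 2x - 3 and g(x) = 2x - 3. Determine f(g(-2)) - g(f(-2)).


f(g(-2)) = -17
g(f(-2)) = -17
Difference = 0

0


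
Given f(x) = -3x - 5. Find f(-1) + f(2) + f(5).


f(-1) = -2
f(2) = -11
f(5) = -20
Sum = -33

-33


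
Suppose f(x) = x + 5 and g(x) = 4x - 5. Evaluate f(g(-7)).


g(-7) = -33
f(-33) = -28

-28


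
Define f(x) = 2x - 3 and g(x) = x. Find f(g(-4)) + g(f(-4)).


f(g(-4)) = -11
g(f(-4)) = -11
Sum = -22

-22


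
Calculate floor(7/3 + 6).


8


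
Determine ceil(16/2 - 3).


16/2 = 8
8 - 3 = 5
ceil(5) = 5

5


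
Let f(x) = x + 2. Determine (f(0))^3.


f(0) = 2
(2)^3 = 8

8


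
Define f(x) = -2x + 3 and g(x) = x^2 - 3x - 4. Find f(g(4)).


g(4) = 0
f(0) = 3

3


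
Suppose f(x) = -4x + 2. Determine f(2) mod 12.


f(2) = -6
-6 mod 12 = 6

6


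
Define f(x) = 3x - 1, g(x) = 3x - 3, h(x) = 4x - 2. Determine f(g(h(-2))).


h(-2) = -10
g(-10) = -33
f(-33) = -100

-100


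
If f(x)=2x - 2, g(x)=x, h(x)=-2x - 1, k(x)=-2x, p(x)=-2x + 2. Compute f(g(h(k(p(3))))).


p(3) = -4
k(-4) = 8
h(8) = -17
g(-17) = -17
f(-17) = -36

-36


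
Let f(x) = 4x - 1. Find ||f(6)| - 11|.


f(6) = 23
|23| = 23
|23 - 11| = 12

12


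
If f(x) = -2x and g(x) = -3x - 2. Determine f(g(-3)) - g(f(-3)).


f(g(-3)) = -14
g(f(-3)) = -20
Difference = 6

6


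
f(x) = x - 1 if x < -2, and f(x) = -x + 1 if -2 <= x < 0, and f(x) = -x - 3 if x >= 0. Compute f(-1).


-1 satisfies -2 <= x < 0
f(-1) = 2

2


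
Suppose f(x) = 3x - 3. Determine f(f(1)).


f(1) = 0
f(0) = -3

-3


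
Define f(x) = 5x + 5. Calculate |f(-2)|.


f(-2) = -5
|-5| = 5

5


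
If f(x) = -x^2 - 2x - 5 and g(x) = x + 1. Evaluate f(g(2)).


g(2) = 3
f(3) = (-1)*(3)^2 - 2*(3) - 5 = -20

-20


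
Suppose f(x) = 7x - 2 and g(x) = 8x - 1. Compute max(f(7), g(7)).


f(7) = 47
g(7) = 55
max = 55

55


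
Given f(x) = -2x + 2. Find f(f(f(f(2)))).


22


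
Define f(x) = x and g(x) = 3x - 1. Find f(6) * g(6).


f(6) = 6
g(6) = 17
Product = 102

102


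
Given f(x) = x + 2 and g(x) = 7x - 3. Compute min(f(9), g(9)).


11


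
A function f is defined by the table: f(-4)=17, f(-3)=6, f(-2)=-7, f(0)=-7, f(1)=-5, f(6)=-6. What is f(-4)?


Reading from the table at x = -4

17


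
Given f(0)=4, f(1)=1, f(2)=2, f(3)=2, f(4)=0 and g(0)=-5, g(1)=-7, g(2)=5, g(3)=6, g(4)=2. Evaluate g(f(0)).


f(0) = 4
g(4) = 2

2


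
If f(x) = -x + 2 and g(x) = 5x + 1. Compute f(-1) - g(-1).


f(-1) = 3
g(-1) = -4
Difference = 7

7


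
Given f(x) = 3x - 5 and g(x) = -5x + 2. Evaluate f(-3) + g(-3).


f(-3) = -14
g(-3) = 17
Sum = 3

3


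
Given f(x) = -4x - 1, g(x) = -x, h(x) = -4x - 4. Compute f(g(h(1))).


h(1) = -8
g(-8) = 8
f(8) = -33

-33


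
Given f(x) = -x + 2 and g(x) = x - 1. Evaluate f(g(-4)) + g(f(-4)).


12


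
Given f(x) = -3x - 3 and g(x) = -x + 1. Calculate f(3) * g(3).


24


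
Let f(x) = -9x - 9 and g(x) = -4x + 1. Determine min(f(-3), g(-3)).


f(-3) = 18
g(-3) = 13
min = 13

13


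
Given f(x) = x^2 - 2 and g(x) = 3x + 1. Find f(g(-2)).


23


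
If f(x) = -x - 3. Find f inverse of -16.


Solve -x - 3 = -16
x = (-16 + 3) / (-1) = 13

13


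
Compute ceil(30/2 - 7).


30/2 = 15
15 - 7 = 8
ceil(8) = 8

8


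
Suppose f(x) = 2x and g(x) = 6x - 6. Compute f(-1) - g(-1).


f(-1) = -2
g(-1) = -12
Difference = 10

10


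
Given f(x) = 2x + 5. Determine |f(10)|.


25


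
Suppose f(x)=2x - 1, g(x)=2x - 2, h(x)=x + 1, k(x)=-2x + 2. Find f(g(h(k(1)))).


k(1) = 0
h(0) = 1
g(1) = 0
f(0) = -1

-1


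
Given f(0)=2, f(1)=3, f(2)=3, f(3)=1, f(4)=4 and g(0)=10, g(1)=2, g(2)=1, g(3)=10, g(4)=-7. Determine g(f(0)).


f(0) = 2
g(2) = 1

1


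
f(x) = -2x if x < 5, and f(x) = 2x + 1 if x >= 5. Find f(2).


2 satisfies x < 5
f(2) = -4

-4


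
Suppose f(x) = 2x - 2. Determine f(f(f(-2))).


-30


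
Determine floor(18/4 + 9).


18/4 = 4.5
4.5 + 9 = 13.5
floor(13.5) = 13

13


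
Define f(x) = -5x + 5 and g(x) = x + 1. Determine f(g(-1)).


g(-1) = 0
f(0) = 5

5


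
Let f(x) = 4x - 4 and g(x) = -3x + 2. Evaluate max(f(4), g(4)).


f(4) = 12
g(4) = -10
max = 12

12
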